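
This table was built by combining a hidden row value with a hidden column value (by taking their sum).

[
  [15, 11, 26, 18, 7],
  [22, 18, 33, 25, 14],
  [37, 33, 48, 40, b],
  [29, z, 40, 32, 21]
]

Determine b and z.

b = 29, z = 25

The difference between any two rows is the same in every column — this is an addition table with the headers hidden.
Row 3 minus row 1 is 48 − 26 = 22, so its entry in column 5 is 7 + 22 = 29.
Row 4 minus row 1 is 40 − 26 = 14, so its entry in column 2 is 11 + 14 = 25.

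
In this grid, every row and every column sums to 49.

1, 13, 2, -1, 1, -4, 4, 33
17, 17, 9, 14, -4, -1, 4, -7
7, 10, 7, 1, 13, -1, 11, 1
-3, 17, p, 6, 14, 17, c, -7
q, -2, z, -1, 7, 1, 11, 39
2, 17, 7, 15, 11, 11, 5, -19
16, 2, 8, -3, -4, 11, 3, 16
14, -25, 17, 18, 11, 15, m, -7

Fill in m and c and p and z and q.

m = 6, c = 5, p = 0, z = -1, q = -5

The known cells in column 1 total 54, leaving 49 − 54 = -5 for the blank.
The known cells in row 5 total 50, leaving 49 − 50 = -1 for the blank.
The known cells in row 8 total 43, leaving 49 − 43 = 6 for the blank.
The known cells in column 7 total 44, leaving 49 − 44 = 5 for the blank.
The known cells in row 4 total 49, leaving 49 − 49 = 0 for the blank.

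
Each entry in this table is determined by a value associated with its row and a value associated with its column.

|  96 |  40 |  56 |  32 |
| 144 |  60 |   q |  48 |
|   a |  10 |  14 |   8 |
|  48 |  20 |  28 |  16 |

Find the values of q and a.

Each row is a constant multiple of every other row — this is a multiplication table with the headers hidden.
Row 2 is 48/32 = 3/2 times row 1, so its entry in column 3 is 56 × 3/2 = 84.
Row 3 is 8/32 = 1/4 times row 1, so its entry in column 1 is 96 × 1/4 = 24.

q = 84, a = 24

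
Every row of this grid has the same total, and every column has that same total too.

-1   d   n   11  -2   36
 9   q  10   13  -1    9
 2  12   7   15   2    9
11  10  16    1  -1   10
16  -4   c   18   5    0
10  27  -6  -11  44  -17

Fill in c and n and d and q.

c = 12, n = 8, d = -5, q = 7

Rows 3 and 4 both sum to 47, so that's the common total.
Row 5: 16 − 4 + 18 + 5 + 0 = 35, so its missing entry is 47 − 35 = 12.
Column 3: 10 + 7 + 16 + 12 − 6 = 39, so its missing entry is 47 − 39 = 8.
Row 1: -1 + 8 + 11 − 2 + 36 = 52, so its missing entry is 47 − 52 = -5.
Row 2: 9 + 10 + 13 − 1 + 9 = 40, so its missing entry is 47 − 40 = 7.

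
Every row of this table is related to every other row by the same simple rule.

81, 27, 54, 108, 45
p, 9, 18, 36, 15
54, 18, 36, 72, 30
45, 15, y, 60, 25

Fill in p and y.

p = 27, y = 30

Each row is a constant multiple of every other row — this is a multiplication table with the headers hidden.
Row 2 is 9/27 = 1/3 times row 1, so its entry in column 1 is 81 × 1/3 = 27.
Row 4 is 15/27 = 5/9 times row 1, so its entry in column 3 is 54 × 5/9 = 30.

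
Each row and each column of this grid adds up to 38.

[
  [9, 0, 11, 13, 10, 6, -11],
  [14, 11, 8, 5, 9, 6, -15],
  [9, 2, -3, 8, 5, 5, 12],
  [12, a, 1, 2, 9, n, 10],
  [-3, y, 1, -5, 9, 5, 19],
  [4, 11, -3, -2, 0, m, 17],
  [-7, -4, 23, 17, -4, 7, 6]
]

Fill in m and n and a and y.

m = 11, n = -2, a = 6, y = 12

Row 6 has 4 + 11 − 3 − 2 + 0 + 17 = 27; the blank must be 38 − 27 = 11.
Row 5 has -3 + 1 − 5 + 9 + 5 + 19 = 26; the blank must be 38 − 26 = 12.
Column 2 has 0 + 11 + 2 + 12 + 11 − 4 = 32; the blank must be 38 − 32 = 6.
Row 4 has 12 + 6 + 1 + 2 + 9 + 10 = 40; the blank must be 38 − 40 = -2.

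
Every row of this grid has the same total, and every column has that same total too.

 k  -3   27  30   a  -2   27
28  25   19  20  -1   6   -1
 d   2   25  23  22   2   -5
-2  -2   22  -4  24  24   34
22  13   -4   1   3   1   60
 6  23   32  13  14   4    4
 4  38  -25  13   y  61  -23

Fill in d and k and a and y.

d = 27, k = 11, a = 6, y = 28

Rows 2 and 4 both sum to 96, so that's the common total.
Row 3 has 2 + 25 + 23 + 22 + 2 − 5 = 69; the blank must be 96 − 69 = 27.
Row 7 has 4 + 38 − 25 + 13 + 61 − 23 = 68; the blank must be 96 − 68 = 28.
Column 5 has -1 + 22 + 24 + 3 + 14 + 28 = 90; the blank must be 96 − 90 = 6.
Row 1 has -3 + 27 + 30 + 6 − 2 + 27 = 85; the blank must be 96 − 85 = 11.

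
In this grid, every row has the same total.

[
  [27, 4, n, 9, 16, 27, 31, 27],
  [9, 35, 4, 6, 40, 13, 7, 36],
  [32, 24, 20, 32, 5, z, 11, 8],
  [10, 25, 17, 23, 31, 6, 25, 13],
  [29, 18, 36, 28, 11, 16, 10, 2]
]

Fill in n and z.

Rows 4 and 5 both add up to 150, so every row sums to 150.
Row 1: 27 + 4 + 9 + 16 + 27 + 31 + 27 = 141, so the missing entry is 150 − 141 = 9.
Row 3: 32 + 24 + 20 + 32 + 5 + 11 + 8 = 132, so the missing entry is 150 − 132 = 18.

n = 9, z = 18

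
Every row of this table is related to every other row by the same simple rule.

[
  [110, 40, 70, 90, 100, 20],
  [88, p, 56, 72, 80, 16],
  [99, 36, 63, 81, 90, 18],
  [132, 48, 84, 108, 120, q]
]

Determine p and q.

Each row is a constant multiple of every other row — this is a multiplication table with the headers hidden.
Row 2 is 88/110 = 4/5 times row 1, so its entry in column 2 is 40 × 4/5 = 32.
Row 4 is 132/110 = 6/5 times row 1, so its entry in column 6 is 20 × 6/5 = 24.

p = 32, q = 24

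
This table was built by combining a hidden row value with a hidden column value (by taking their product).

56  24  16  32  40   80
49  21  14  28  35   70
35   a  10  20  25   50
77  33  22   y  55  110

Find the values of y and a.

Each row is a constant multiple of every other row — this is a multiplication table with the headers hidden.
Row 4 is 77/56 = 11/8 times row 1, so its entry in column 4 is 32 × 11/8 = 44.
Row 3 is 35/56 = 5/8 times row 1, so its entry in column 2 is 24 × 5/8 = 15.

y = 44, a = 15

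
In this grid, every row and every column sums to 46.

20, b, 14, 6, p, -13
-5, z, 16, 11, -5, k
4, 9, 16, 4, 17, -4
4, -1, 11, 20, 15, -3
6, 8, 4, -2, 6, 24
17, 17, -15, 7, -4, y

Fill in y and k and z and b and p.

Row 6 has 17 + 17 − 15 + 7 − 4 = 22; the blank must be 46 − 22 = 24.
Column 5 has -5 + 17 + 15 + 6 − 4 = 29; the blank must be 46 − 29 = 17.
Row 1 has 20 + 14 + 6 + 17 − 13 = 44; the blank must be 46 − 44 = 2.
Column 6 has -13 − 4 − 3 + 24 + 24 = 28; the blank must be 46 − 28 = 18.
Row 2 has -5 + 16 + 11 − 5 + 18 = 35; the blank must be 46 − 35 = 11.

y = 24, k = 18, z = 11, b = 2, p = 17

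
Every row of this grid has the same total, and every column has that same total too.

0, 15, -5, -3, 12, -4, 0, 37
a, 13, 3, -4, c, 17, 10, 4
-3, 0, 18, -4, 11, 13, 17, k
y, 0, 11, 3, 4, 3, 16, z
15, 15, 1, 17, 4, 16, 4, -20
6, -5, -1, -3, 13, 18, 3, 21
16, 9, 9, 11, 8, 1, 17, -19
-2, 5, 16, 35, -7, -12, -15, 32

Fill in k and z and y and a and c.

k = 0, z = -3, y = 18, a = 2, c = 7

Rows 1 and 5 both sum to 52, so that's the common total.
The known cells in row 3 total 52, leaving 52 − 52 = 0 for the blank.
The known cells in column 8 total 55, leaving 52 − 55 = -3 for the blank.
The known cells in column 5 total 45, leaving 52 − 45 = 7 for the blank.
The known cells in row 4 total 34, leaving 52 − 34 = 18 for the blank.
The known cells in row 2 total 50, leaving 52 − 50 = 2 for the blank.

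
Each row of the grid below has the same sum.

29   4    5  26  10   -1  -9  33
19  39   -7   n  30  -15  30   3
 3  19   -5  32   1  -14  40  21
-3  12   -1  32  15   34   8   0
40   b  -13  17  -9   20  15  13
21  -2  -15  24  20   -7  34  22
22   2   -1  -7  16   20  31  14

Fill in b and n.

Row 1 sums to 97 and so does row 6; that's the common total.
In row 5 the known cells total 83, leaving 97 − 83 = 14.
In row 2 the known cells total 99, leaving 97 − 99 = -2.

b = 14, n = -2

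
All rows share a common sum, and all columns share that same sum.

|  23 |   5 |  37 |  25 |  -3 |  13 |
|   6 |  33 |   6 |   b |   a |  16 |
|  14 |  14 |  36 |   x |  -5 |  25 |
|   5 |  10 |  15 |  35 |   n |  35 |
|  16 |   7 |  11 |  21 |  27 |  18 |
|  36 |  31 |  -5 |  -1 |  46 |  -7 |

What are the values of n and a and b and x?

n = 0, a = 35, b = 4, x = 16

Rows 1 and 5 both sum to 100, so that's the common total.
Row 3: 14 + 14 + 36 − 5 + 25 = 84, so its missing entry is 100 − 84 = 16.
Column 4: 25 + 16 + 35 + 21 − 1 = 96, so its missing entry is 100 − 96 = 4.
Row 4: 5 + 10 + 15 + 35 + 35 = 100, so its missing entry is 100 − 100 = 0.
Row 2: 6 + 33 + 6 + 4 + 16 = 65, so its missing entry is 100 − 65 = 35.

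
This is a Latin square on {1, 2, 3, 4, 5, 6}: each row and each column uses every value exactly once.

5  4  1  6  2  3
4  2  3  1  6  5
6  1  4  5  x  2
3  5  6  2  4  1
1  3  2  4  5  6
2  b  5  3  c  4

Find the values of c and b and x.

At (row 3, col 5): row 3 already has {1, 2, 4, 5, 6}, so the value is 3.
Cell (6,5): column 5 already has {2, 3, 4, 5, 6} → 1.
At (row 6, col 2): row 6 already has {1, 2, 3, 4, 5}, so the value is 6.

c = 1, b = 6, x = 3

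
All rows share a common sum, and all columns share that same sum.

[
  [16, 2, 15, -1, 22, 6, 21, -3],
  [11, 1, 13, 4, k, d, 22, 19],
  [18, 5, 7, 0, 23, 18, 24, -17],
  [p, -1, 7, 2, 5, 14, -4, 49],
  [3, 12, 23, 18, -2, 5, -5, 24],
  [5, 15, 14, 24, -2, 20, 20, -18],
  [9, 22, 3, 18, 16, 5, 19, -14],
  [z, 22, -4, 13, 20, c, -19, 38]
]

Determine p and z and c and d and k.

Rows 1 and 3 both sum to 78, so that's the common total.
Column 5 has 22 + 23 + 5 − 2 − 2 + 16 + 20 = 82; the blank must be 78 − 82 = -4.
Row 2 has 11 + 1 + 13 + 4 − 4 + 22 + 19 = 66; the blank must be 78 − 66 = 12.
Row 4 has -1 + 7 + 2 + 5 + 14 − 4 + 49 = 72; the blank must be 78 − 72 = 6.
Column 1 has 16 + 11 + 18 + 6 + 3 + 5 + 9 = 68; the blank must be 78 − 68 = 10.
Row 8 has 10 + 22 − 4 + 13 + 20 − 19 + 38 = 80; the blank must be 78 − 80 = -2.

p = 6, z = 10, c = -2, d = 12, k = -4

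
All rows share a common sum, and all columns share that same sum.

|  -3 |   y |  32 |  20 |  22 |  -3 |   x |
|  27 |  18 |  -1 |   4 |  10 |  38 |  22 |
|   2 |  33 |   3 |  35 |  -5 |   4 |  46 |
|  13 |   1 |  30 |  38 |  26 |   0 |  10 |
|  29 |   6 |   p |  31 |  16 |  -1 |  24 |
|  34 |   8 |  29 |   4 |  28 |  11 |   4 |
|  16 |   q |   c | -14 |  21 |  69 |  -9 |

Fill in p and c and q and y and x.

p = 13, c = 12, q = 23, y = 29, x = 21

Rows 2 and 3 both sum to 118, so that's the common total.
Row 5: 29 + 6 + 31 + 16 − 1 + 24 = 105, so its missing entry is 118 − 105 = 13.
Column 3: 32 − 1 + 3 + 30 + 13 + 29 = 106, so its missing entry is 118 − 106 = 12.
Row 7: 16 + 12 − 14 + 21 + 69 − 9 = 95, so its missing entry is 118 − 95 = 23.
Column 2: 18 + 33 + 1 + 6 + 8 + 23 = 89, so its missing entry is 118 − 89 = 29.
Row 1: -3 + 29 + 32 + 20 + 22 − 3 = 97, so its missing entry is 118 − 97 = 21.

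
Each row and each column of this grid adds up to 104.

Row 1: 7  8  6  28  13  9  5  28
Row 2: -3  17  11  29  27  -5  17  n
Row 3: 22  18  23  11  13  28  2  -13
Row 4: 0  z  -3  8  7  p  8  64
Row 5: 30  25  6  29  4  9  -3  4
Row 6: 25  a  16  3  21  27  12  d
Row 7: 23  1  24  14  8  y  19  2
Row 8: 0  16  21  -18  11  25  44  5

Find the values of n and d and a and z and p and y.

The known cells in row 7 total 91, leaving 104 − 91 = 13 for the blank.
The known cells in row 2 total 93, leaving 104 − 93 = 11 for the blank.
The known cells in column 8 total 101, leaving 104 − 101 = 3 for the blank.
The known cells in row 6 total 107, leaving 104 − 107 = -3 for the blank.
The known cells in column 2 total 82, leaving 104 − 82 = 22 for the blank.
The known cells in row 4 total 106, leaving 104 − 106 = -2 for the blank.

n = 11, d = 3, a = -3, z = 22, p = -2, y = 13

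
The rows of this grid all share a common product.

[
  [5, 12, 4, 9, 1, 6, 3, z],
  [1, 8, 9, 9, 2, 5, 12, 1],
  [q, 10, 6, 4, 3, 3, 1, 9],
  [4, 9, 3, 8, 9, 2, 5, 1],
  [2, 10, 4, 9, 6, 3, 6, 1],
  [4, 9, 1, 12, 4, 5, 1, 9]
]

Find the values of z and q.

z = 2, q = 4

Rows 2 and 5 each multiply to 77760, so every row has product 77760.
Row 1: 5×12×4×9×1×6×3 = 38880, so the missing entry is 77760 ÷ 38880 = 2.
Row 3: 10×6×4×3×3×1×9 = 19440, so the missing entry is 77760 ÷ 19440 = 4.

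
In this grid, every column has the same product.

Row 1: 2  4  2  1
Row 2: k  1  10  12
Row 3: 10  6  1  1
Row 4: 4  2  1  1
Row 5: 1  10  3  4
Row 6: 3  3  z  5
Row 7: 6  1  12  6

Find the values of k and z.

k = 1, z = 2

Columns 2 and 4 each multiply to 1440, so every column has product 1440.
Column 1: 2×10×4×1×3×6 = 1440, so the missing entry is 1440 ÷ 1440 = 1.
Column 3: 2×10×1×1×3×12 = 720, so the missing entry is 1440 ÷ 720 = 2.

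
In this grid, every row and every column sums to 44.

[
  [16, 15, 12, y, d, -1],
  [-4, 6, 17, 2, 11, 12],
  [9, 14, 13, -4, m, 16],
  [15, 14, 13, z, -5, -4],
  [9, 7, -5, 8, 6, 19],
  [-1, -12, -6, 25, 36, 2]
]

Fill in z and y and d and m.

z = 11, y = 2, d = 0, m = -4

Row 3: 9 + 14 + 13 − 4 + 16 = 48, so its missing entry is 44 − 48 = -4.
Row 4: 15 + 14 + 13 − 5 − 4 = 33, so its missing entry is 44 − 33 = 11.
Column 5: 11 − 4 − 5 + 6 + 36 = 44, so its missing entry is 44 − 44 = 0.
Row 1: 16 + 15 + 12 + 0 − 1 = 42, so its missing entry is 44 − 42 = 2.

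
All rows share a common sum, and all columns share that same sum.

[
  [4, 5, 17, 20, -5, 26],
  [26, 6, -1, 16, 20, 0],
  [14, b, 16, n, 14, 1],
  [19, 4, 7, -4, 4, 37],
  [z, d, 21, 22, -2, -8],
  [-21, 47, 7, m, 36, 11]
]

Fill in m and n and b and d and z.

m = -13, n = 26, b = -4, d = 9, z = 25

Rows 1 and 2 both sum to 67, so that's the common total.
The known cells in column 1 total 42, leaving 67 − 42 = 25 for the blank.
The known cells in row 6 total 80, leaving 67 − 80 = -13 for the blank.
The known cells in column 4 total 41, leaving 67 − 41 = 26 for the blank.
The known cells in row 3 total 71, leaving 67 − 71 = -4 for the blank.
The known cells in row 5 total 58, leaving 67 − 58 = 9 for the blank.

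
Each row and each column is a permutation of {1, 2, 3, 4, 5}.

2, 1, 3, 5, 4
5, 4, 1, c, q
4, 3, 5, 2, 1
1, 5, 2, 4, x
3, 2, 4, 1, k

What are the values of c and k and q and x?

c = 3, k = 5, q = 2, x = 3

Cell (5,5): row 5 already has {1, 2, 3, 4} → 5.
Cell (2,4): column 4 already has {1, 2, 4, 5} → 3.
For row 4, column 5: row 4 already has {1, 2, 4, 5}; that leaves 3.
At (row 2, col 5): row 2 already has {1, 3, 4, 5}, so the value is 2.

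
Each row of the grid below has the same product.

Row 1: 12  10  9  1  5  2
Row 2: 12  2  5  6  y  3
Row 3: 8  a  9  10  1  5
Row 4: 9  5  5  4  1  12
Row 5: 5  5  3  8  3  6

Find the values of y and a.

Rows 1 and 4 each multiply to 10800, so every row has product 10800.
Row 2: 12×2×5×6×3 = 2160, so the missing entry is 10800 ÷ 2160 = 5.
Row 3: 8×9×10×1×5 = 3600, so the missing entry is 10800 ÷ 3600 = 3.

y = 5, a = 3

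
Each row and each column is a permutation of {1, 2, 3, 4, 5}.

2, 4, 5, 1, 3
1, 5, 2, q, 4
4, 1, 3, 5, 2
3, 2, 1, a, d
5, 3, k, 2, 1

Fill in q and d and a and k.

q = 3, d = 5, a = 4, k = 4

Cell (2,4): row 2 already has {1, 2, 4, 5} → 3.
Cell (4,4): column 4 already has {1, 2, 3, 5} → 4.
For row 4, column 5: row 4 already has {1, 2, 3, 4}; that leaves 5.
For row 5, column 3: row 5 already has {1, 2, 3, 5}; that leaves 4.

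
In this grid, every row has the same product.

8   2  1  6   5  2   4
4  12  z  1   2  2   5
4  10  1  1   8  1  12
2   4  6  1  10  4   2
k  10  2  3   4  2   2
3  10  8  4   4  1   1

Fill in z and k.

Rows 1 and 4 each multiply to 3840, so every row has product 3840.
Row 2: 4×12×1×2×2×5 = 960, so the missing entry is 3840 ÷ 960 = 4.
Row 5: 10×2×3×4×2×2 = 960, so the missing entry is 3840 ÷ 960 = 4.

z = 4, k = 4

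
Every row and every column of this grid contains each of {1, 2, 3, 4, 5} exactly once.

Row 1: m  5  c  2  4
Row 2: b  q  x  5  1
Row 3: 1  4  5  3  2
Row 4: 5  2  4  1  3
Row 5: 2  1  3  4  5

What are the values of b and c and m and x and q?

b = 4, c = 1, m = 3, x = 2, q = 3

For row 2, column 2: column 2 already has {1, 2, 4, 5}; that leaves 3.
At (row 2, col 3): row 2 is missing {2, 4} and column 3 is missing {1, 2}, so the value is 2.
Cell (1,3): column 3 already has {2, 3, 4, 5} → 1.
For row 1, column 1: row 1 already has {1, 2, 4, 5}; that leaves 3.
At (row 2, col 1): row 2 already has {1, 2, 3, 5}, so the value is 4.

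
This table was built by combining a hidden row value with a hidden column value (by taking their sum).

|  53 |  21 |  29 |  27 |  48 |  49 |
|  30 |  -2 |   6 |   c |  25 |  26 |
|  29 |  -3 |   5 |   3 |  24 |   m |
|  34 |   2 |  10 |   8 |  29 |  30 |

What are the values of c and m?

The difference between any two rows is the same in every column — this is an addition table with the headers hidden.
Row 2 minus row 1 is -2 − 21 = -23, so its entry in column 4 is 27 + (-23) = 4.
Row 3 minus row 1 is -3 − 21 = -24, so its entry in column 6 is 49 + (-24) = 25.

c = 4, m = 25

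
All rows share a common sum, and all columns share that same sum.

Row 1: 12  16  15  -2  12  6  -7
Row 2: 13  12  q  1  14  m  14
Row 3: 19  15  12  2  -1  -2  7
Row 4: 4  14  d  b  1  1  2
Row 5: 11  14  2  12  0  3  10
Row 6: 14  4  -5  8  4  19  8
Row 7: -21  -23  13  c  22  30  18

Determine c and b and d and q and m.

Rows 1 and 3 both sum to 52, so that's the common total.
Column 6 has 6 − 2 + 1 + 3 + 19 + 30 = 57; the blank must be 52 − 57 = -5.
Row 2 has 13 + 12 + 1 + 14 − 5 + 14 = 49; the blank must be 52 − 49 = 3.
Column 3 has 15 + 3 + 12 + 2 − 5 + 13 = 40; the blank must be 52 − 40 = 12.
Row 4 has 4 + 14 + 12 + 1 + 1 + 2 = 34; the blank must be 52 − 34 = 18.
Row 7 has -21 − 23 + 13 + 22 + 30 + 18 = 39; the blank must be 52 − 39 = 13.

c = 13, b = 18, d = 12, q = 3, m = -5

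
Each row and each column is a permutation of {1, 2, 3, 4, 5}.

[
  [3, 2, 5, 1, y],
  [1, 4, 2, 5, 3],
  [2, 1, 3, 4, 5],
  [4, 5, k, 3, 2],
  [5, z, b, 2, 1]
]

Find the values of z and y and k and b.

At (row 4, col 3): row 4 already has {2, 3, 4, 5}, so the value is 1.
Cell (1,5): row 1 already has {1, 2, 3, 5} → 4.
For row 5, column 3: column 3 already has {1, 2, 3, 5}; that leaves 4.
At (row 5, col 2): row 5 already has {1, 2, 4, 5}, so the value is 3.

z = 3, y = 4, k = 1, b = 4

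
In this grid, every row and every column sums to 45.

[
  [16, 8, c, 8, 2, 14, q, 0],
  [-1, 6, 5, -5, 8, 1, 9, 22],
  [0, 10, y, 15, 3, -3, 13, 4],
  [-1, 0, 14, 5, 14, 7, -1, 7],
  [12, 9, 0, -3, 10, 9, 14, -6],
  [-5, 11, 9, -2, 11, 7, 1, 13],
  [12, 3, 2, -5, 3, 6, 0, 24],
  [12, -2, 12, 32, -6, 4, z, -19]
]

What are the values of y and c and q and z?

y = 3, c = 0, q = -3, z = 12

Row 8 has 12 − 2 + 12 + 32 − 6 + 4 − 19 = 33; the blank must be 45 − 33 = 12.
Column 7 has 9 + 13 − 1 + 14 + 1 + 0 + 12 = 48; the blank must be 45 − 48 = -3.
Row 1 has 16 + 8 + 8 + 2 + 14 − 3 + 0 = 45; the blank must be 45 − 45 = 0.
Row 3 has 0 + 10 + 15 + 3 − 3 + 13 + 4 = 42; the blank must be 45 − 42 = 3.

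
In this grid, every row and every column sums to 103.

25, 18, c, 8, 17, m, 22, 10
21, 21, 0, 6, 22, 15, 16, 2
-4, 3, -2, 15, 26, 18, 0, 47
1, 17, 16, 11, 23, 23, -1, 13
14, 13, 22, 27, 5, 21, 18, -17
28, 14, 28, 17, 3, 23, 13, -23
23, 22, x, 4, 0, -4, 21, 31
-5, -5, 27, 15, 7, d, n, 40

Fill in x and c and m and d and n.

The known cells in row 7 total 97, leaving 103 − 97 = 6 for the blank.
The known cells in column 3 total 97, leaving 103 − 97 = 6 for the blank.
The known cells in column 7 total 89, leaving 103 − 89 = 14 for the blank.
The known cells in row 1 total 106, leaving 103 − 106 = -3 for the blank.
The known cells in row 8 total 93, leaving 103 − 93 = 10 for the blank.

x = 6, c = 6, m = -3, d = 10, n = 14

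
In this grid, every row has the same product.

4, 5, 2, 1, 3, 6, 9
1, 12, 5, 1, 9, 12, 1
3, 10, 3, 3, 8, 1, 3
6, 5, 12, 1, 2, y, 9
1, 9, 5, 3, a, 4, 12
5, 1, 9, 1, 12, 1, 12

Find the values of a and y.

a = 1, y = 1

Rows 1 and 6 each multiply to 6480, so every row has product 6480.
Row 5: 1×9×5×3×4×12 = 6480, so the missing entry is 6480 ÷ 6480 = 1.
Row 4: 6×5×12×1×2×9 = 6480, so the missing entry is 6480 ÷ 6480 = 1.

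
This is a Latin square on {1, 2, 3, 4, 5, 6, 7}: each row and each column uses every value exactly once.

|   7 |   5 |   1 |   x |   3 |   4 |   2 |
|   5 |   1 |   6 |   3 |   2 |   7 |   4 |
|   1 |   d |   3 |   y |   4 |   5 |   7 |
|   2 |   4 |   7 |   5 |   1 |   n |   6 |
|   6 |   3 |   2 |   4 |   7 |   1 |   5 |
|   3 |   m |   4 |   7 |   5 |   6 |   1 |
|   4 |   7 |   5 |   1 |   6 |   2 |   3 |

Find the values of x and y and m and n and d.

x = 6, y = 2, m = 2, n = 3, d = 6

For row 1, column 4: row 1 already has {1, 2, 3, 4, 5, 7}; that leaves 6.
For row 6, column 2: row 6 already has {1, 3, 4, 5, 6, 7}; that leaves 2.
For row 3, column 2: column 2 already has {1, 2, 3, 4, 5, 7}; that leaves 6.
At (row 3, col 4): row 3 already has {1, 3, 4, 5, 6, 7}, so the value is 2.
For row 4, column 6: row 4 already has {1, 2, 4, 5, 6, 7}; that leaves 3.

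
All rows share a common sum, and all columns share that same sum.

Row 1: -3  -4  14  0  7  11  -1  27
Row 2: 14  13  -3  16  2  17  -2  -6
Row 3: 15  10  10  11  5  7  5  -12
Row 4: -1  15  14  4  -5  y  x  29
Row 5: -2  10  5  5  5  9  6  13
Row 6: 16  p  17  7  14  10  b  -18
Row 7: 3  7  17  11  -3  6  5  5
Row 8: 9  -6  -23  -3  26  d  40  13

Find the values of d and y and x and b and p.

d = -5, y = -4, x = -1, b = -1, p = 6

Rows 1 and 2 both sum to 51, so that's the common total.
Column 2: -4 + 13 + 10 + 15 + 10 + 7 − 6 = 45, so its missing entry is 51 − 45 = 6.
Row 6: 16 + 6 + 17 + 7 + 14 + 10 − 18 = 52, so its missing entry is 51 − 52 = -1.
Column 7: -1 − 2 + 5 + 6 − 1 + 5 + 40 = 52, so its missing entry is 51 − 52 = -1.
Row 8: 9 − 6 − 23 − 3 + 26 + 40 + 13 = 56, so its missing entry is 51 − 56 = -5.
Row 4: -1 + 15 + 14 + 4 − 5 − 1 + 29 = 55, so its missing entry is 51 − 55 = -4.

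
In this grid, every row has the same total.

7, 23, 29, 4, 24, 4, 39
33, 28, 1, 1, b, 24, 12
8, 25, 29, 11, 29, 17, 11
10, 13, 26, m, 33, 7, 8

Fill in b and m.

b = 31, m = 33

Row 1 sums to 130 and so does row 3; that's the common total.
In row 2 the known cells total 99, leaving 130 − 99 = 31.
In row 4 the known cells total 97, leaving 130 − 97 = 33.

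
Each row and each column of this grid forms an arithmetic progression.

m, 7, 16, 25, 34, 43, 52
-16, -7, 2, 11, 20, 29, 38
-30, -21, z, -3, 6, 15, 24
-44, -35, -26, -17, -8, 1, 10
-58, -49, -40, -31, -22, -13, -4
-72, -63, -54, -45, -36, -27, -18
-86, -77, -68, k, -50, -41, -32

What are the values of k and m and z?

k = -59, m = -2, z = -12

Along each row the entries change by 9 per step; down each column they change by -14.
Row 7: from -86 at column 1, stepping by 9 to column 4 gives -59.
Row 1: from 7 at column 2, stepping by 9 to column 1 gives -2.
Row 3: from -30 at column 1, stepping by 9 to column 3 gives -12.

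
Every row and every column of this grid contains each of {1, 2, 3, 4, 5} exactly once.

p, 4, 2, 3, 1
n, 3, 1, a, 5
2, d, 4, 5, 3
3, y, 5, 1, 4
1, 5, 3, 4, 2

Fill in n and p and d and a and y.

For row 3, column 2: row 3 already has {2, 3, 4, 5}; that leaves 1.
For row 1, column 1: row 1 already has {1, 2, 3, 4}; that leaves 5.
Cell (4,2): row 4 already has {1, 3, 4, 5} → 2.
At (row 2, col 1): column 1 already has {1, 2, 3, 5}, so the value is 4.
Cell (2,4): row 2 already has {1, 3, 4, 5} → 2.

n = 4, p = 5, d = 1, a = 2, y = 2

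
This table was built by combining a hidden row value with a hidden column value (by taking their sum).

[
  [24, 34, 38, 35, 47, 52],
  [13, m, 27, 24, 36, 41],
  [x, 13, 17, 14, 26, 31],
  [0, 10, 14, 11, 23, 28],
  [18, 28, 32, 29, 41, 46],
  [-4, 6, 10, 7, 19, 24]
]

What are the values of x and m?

x = 3, m = 23

The difference between any two rows is the same in every column — this is an addition table with the headers hidden.
Row 3 minus row 1 is 26 − 47 = -21, so its entry in column 1 is 24 + (-21) = 3.
Row 2 minus row 1 is 36 − 47 = -11, so its entry in column 2 is 34 + (-11) = 23.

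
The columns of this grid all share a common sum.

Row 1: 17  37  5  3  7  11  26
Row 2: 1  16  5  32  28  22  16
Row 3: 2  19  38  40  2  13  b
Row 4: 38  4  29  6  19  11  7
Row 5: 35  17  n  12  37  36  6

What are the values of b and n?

b = 38, n = 16

Column 2 sums to 93 and so does column 6; that's the common total.
In column 7 the known cells total 55, leaving 93 − 55 = 38.
In column 3 the known cells total 77, leaving 93 − 77 = 16.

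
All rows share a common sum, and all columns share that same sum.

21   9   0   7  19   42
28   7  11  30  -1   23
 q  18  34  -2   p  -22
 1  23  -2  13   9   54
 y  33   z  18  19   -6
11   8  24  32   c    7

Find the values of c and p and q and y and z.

Rows 1 and 2 both sum to 98, so that's the common total.
Row 6 has 11 + 8 + 24 + 32 + 7 = 82; the blank must be 98 − 82 = 16.
Column 5 has 19 − 1 + 9 + 19 + 16 = 62; the blank must be 98 − 62 = 36.
Row 3 has 18 + 34 − 2 + 36 − 22 = 64; the blank must be 98 − 64 = 34.
Column 1 has 21 + 28 + 34 + 1 + 11 = 95; the blank must be 98 − 95 = 3.
Row 5 has 3 + 33 + 18 + 19 − 6 = 67; the blank must be 98 − 67 = 31.

c = 16, p = 36, q = 34, y = 3, z = 31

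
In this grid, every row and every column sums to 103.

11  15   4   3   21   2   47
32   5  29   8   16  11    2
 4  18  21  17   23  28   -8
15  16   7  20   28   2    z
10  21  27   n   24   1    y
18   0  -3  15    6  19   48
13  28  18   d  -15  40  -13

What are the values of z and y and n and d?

z = 15, y = 12, n = 8, d = 32

The known cells in row 7 total 71, leaving 103 − 71 = 32 for the blank.
The known cells in column 4 total 95, leaving 103 − 95 = 8 for the blank.
The known cells in row 5 total 91, leaving 103 − 91 = 12 for the blank.
The known cells in row 4 total 88, leaving 103 − 88 = 15 for the blank.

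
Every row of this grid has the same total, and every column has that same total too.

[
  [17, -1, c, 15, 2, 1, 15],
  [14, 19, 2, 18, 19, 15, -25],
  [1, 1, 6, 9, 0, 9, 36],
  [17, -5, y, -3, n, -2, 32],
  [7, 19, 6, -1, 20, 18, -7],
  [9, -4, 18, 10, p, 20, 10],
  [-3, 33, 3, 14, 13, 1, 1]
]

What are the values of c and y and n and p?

c = 13, y = 14, n = 9, p = -1

Rows 2 and 3 both sum to 62, so that's the common total.
Row 1 has 17 − 1 + 15 + 2 + 1 + 15 = 49; the blank must be 62 − 49 = 13.
Row 6 has 9 − 4 + 18 + 10 + 20 + 10 = 63; the blank must be 62 − 63 = -1.
Column 3 has 13 + 2 + 6 + 6 + 18 + 3 = 48; the blank must be 62 − 48 = 14.
Row 4 has 17 − 5 + 14 − 3 − 2 + 32 = 53; the blank must be 62 − 53 = 9.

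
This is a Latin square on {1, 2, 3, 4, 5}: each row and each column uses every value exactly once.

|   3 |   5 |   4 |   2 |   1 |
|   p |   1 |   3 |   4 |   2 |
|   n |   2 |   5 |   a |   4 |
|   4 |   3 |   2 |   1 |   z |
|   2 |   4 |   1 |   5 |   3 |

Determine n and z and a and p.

n = 1, z = 5, a = 3, p = 5

For row 3, column 4: column 4 already has {1, 2, 4, 5}; that leaves 3.
At (row 2, col 1): row 2 already has {1, 2, 3, 4}, so the value is 5.
Cell (3,1): row 3 already has {2, 3, 4, 5} → 1.
Cell (4,5): row 4 already has {1, 2, 3, 4} → 5.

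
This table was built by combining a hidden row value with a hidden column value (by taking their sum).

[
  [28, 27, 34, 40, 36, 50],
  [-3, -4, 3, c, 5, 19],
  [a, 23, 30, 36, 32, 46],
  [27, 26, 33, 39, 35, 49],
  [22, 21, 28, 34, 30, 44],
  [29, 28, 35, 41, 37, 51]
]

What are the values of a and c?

The difference between any two rows is the same in every column — this is an addition table with the headers hidden.
Row 3 minus row 1 is 32 − 36 = -4, so its entry in column 1 is 28 + (-4) = 24.
Row 2 minus row 1 is 5 − 36 = -31, so its entry in column 4 is 40 + (-31) = 9.

a = 24, c = 9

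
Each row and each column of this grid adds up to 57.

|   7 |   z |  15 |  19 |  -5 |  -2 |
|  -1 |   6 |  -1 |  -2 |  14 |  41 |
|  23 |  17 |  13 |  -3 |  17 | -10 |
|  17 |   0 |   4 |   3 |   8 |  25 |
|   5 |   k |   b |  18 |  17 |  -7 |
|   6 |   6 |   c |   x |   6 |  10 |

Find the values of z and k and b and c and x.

Row 1: 7 + 15 + 19 − 5 − 2 = 34, so its missing entry is 57 − 34 = 23.
Column 4: 19 − 2 − 3 + 3 + 18 = 35, so its missing entry is 57 − 35 = 22.
Column 2: 23 + 6 + 17 + 0 + 6 = 52, so its missing entry is 57 − 52 = 5.
Row 5: 5 + 5 + 18 + 17 − 7 = 38, so its missing entry is 57 − 38 = 19.
Row 6: 6 + 6 + 22 + 6 + 10 = 50, so its missing entry is 57 − 50 = 7.

z = 23, k = 5, b = 19, c = 7, x = 22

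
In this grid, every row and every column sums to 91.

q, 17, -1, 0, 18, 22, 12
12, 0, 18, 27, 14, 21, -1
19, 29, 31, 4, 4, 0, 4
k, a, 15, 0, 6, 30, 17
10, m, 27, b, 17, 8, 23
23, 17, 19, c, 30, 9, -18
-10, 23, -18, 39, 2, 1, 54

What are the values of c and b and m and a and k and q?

The known cells in row 1 total 68, leaving 91 − 68 = 23 for the blank.
The known cells in column 1 total 77, leaving 91 − 77 = 14 for the blank.
The known cells in row 4 total 82, leaving 91 − 82 = 9 for the blank.
The known cells in row 6 total 80, leaving 91 − 80 = 11 for the blank.
The known cells in column 4 total 81, leaving 91 − 81 = 10 for the blank.
The known cells in row 5 total 95, leaving 91 − 95 = -4 for the blank.

c = 11, b = 10, m = -4, a = 9, k = 14, q = 23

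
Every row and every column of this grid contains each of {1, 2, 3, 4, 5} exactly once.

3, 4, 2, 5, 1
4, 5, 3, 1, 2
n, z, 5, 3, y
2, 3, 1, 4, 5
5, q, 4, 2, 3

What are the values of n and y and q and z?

n = 1, y = 4, q = 1, z = 2

Cell (3,1): column 1 already has {2, 3, 4, 5} → 1.
At (row 3, col 5): column 5 already has {1, 2, 3, 5}, so the value is 4.
At (row 5, col 2): row 5 already has {2, 3, 4, 5}, so the value is 1.
At (row 3, col 2): row 3 already has {1, 3, 4, 5}, so the value is 2.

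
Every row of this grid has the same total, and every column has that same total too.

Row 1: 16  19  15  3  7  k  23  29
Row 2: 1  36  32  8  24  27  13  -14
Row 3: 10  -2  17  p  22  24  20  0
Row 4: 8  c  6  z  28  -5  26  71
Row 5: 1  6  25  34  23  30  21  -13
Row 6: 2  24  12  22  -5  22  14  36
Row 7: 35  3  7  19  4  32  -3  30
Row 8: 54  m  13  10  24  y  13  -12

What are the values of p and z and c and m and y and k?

Rows 2 and 5 both sum to 127, so that's the common total.
Row 3 has 10 − 2 + 17 + 22 + 24 + 20 + 0 = 91; the blank must be 127 − 91 = 36.
Column 4 has 3 + 8 + 36 + 34 + 22 + 19 + 10 = 132; the blank must be 127 − 132 = -5.
Row 4 has 8 + 6 − 5 + 28 − 5 + 26 + 71 = 129; the blank must be 127 − 129 = -2.
Column 2 has 19 + 36 − 2 − 2 + 6 + 24 + 3 = 84; the blank must be 127 − 84 = 43.
Row 1 has 16 + 19 + 15 + 3 + 7 + 23 + 29 = 112; the blank must be 127 − 112 = 15.
Row 8 has 54 + 43 + 13 + 10 + 24 + 13 − 12 = 145; the blank must be 127 − 145 = -18.

p = 36, z = -5, c = -2, m = 43, y = -18, k = 15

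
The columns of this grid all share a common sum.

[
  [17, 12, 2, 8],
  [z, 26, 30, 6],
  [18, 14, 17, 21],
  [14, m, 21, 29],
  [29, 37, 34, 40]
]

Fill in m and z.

m = 15, z = 26

Columns 3 and 4 both add up to 104, so every column sums to 104.
Column 2: 12 + 26 + 14 + 37 = 89, so the missing entry is 104 − 89 = 15.
Column 1: 17 + 18 + 14 + 29 = 78, so the missing entry is 104 − 78 = 26.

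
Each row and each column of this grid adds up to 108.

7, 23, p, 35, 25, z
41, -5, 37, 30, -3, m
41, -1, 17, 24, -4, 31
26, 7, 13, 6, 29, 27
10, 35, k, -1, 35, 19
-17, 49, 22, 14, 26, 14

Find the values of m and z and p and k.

The known cells in row 5 total 98, leaving 108 − 98 = 10 for the blank.
The known cells in column 3 total 99, leaving 108 − 99 = 9 for the blank.
The known cells in row 1 total 99, leaving 108 − 99 = 9 for the blank.
The known cells in row 2 total 100, leaving 108 − 100 = 8 for the blank.

m = 8, z = 9, p = 9, k = 10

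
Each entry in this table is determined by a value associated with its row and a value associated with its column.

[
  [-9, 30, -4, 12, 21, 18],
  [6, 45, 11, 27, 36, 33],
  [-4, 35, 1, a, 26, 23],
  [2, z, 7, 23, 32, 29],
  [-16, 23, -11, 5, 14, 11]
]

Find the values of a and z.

a = 17, z = 41

The difference between any two rows is the same in every column — this is an addition table with the headers hidden.
Row 3 minus row 1 is 23 − 18 = 5, so its entry in column 4 is 12 + 5 = 17.
Row 4 minus row 1 is 29 − 18 = 11, so its entry in column 2 is 30 + 11 = 41.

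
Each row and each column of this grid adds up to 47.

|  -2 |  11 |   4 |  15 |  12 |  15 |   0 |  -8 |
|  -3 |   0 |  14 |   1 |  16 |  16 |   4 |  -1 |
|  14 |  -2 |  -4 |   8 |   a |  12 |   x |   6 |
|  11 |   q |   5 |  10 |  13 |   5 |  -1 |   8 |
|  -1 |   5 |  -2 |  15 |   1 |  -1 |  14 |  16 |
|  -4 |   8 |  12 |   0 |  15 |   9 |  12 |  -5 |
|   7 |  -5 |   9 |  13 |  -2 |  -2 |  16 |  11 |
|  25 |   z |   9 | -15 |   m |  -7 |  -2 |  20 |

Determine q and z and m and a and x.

q = -4, z = 34, m = -17, a = 9, x = 4

Row 4: 11 + 5 + 10 + 13 + 5 − 1 + 8 = 51, so its missing entry is 47 − 51 = -4.
Column 2: 11 + 0 − 2 − 4 + 5 + 8 − 5 = 13, so its missing entry is 47 − 13 = 34.
Row 8: 25 + 34 + 9 − 15 − 7 − 2 + 20 = 64, so its missing entry is 47 − 64 = -17.
Column 5: 12 + 16 + 13 + 1 + 15 − 2 − 17 = 38, so its missing entry is 47 − 38 = 9.
Row 3: 14 − 2 − 4 + 8 + 9 + 12 + 6 = 43, so its missing entry is 47 − 43 = 4.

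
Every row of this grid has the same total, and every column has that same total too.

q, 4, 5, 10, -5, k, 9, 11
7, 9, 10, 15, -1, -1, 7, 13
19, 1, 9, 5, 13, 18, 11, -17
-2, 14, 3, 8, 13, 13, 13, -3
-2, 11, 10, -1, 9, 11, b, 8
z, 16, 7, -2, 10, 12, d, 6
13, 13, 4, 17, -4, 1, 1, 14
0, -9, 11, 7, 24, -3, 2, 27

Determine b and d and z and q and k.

b = 13, d = 3, z = 7, q = 17, k = 8

Rows 2 and 3 both sum to 59, so that's the common total.
Row 5: -2 + 11 + 10 − 1 + 9 + 11 + 8 = 46, so its missing entry is 59 − 46 = 13.
Column 7: 9 + 7 + 11 + 13 + 13 + 1 + 2 = 56, so its missing entry is 59 − 56 = 3.
Row 6: 16 + 7 − 2 + 10 + 12 + 3 + 6 = 52, so its missing entry is 59 − 52 = 7.
Column 1: 7 + 19 − 2 − 2 + 7 + 13 + 0 = 42, so its missing entry is 59 − 42 = 17.
Row 1: 17 + 4 + 5 + 10 − 5 + 9 + 11 = 51, so its missing entry is 59 − 51 = 8.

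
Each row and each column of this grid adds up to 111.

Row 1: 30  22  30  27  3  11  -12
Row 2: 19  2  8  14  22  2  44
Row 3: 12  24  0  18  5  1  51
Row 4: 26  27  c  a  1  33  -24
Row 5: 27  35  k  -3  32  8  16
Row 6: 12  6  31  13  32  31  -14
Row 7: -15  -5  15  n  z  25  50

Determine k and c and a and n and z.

Column 5 has 3 + 22 + 5 + 1 + 32 + 32 = 95; the blank must be 111 − 95 = 16.
Row 5 has 27 + 35 − 3 + 32 + 8 + 16 = 115; the blank must be 111 − 115 = -4.
Column 3 has 30 + 8 + 0 − 4 + 31 + 15 = 80; the blank must be 111 − 80 = 31.
Row 4 has 26 + 27 + 31 + 1 + 33 − 24 = 94; the blank must be 111 − 94 = 17.
Row 7 has -15 − 5 + 15 + 16 + 25 + 50 = 86; the blank must be 111 − 86 = 25.

k = -4, c = 31, a = 17, n = 25, z = 16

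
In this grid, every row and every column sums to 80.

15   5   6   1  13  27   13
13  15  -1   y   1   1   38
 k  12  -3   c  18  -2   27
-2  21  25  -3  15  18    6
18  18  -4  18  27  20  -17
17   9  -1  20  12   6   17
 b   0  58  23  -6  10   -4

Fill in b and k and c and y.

Row 2: 13 + 15 − 1 + 1 + 1 + 38 = 67, so its missing entry is 80 − 67 = 13.
Column 4: 1 + 13 − 3 + 18 + 20 + 23 = 72, so its missing entry is 80 − 72 = 8.
Row 3: 12 − 3 + 8 + 18 − 2 + 27 = 60, so its missing entry is 80 − 60 = 20.
Row 7: 0 + 58 + 23 − 6 + 10 − 4 = 81, so its missing entry is 80 − 81 = -1.

b = -1, k = 20, c = 8, y = 13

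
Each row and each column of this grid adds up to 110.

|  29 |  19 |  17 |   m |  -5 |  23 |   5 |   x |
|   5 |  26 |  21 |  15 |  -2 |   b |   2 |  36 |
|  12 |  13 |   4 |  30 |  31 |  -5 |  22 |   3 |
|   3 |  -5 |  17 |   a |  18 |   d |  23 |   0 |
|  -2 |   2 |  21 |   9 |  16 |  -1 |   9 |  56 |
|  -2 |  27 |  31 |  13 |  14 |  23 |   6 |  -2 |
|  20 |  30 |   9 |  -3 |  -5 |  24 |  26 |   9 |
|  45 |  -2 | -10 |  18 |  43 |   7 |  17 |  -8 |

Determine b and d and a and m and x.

b = 7, d = 32, a = 22, m = 6, x = 16

Column 8 has 36 + 3 + 0 + 56 − 2 + 9 − 8 = 94; the blank must be 110 − 94 = 16.
Row 2 has 5 + 26 + 21 + 15 − 2 + 2 + 36 = 103; the blank must be 110 − 103 = 7.
Row 1 has 29 + 19 + 17 − 5 + 23 + 5 + 16 = 104; the blank must be 110 − 104 = 6.
Column 4 has 6 + 15 + 30 + 9 + 13 − 3 + 18 = 88; the blank must be 110 − 88 = 22.
Row 4 has 3 − 5 + 17 + 22 + 18 + 23 + 0 = 78; the blank must be 110 − 78 = 32.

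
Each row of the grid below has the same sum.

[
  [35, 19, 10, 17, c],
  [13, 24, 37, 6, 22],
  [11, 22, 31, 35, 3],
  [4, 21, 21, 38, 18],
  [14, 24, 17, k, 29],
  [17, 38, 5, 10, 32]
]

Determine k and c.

Rows 3 and 6 both add up to 102, so every row sums to 102.
Row 5: 14 + 24 + 17 + 29 = 84, so the missing entry is 102 − 84 = 18.
Row 1: 35 + 19 + 10 + 17 = 81, so the missing entry is 102 − 81 = 21.

k = 18, c = 21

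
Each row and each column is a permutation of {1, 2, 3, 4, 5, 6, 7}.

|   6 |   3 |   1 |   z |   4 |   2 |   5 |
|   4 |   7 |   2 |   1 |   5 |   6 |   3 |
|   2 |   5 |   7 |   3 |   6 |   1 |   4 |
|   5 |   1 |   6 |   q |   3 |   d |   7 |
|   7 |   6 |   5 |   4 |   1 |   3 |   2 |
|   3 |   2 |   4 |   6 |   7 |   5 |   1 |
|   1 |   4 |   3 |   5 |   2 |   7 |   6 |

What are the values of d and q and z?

For row 4, column 6: column 6 already has {1, 2, 3, 5, 6, 7}; that leaves 4.
Cell (4,4): row 4 already has {1, 3, 4, 5, 6, 7} → 2.
Cell (1,4): row 1 already has {1, 2, 3, 4, 5, 6} → 7.

d = 4, q = 2, z = 7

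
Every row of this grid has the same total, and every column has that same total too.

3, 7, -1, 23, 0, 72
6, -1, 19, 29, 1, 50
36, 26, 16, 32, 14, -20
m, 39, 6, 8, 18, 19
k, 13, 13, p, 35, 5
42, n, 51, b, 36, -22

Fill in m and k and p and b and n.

m = 14, k = 3, p = 35, b = -23, n = 20

Rows 1 and 2 both sum to 104, so that's the common total.
The known cells in column 2 total 84, leaving 104 − 84 = 20 for the blank.
The known cells in row 4 total 90, leaving 104 − 90 = 14 for the blank.
The known cells in column 1 total 101, leaving 104 − 101 = 3 for the blank.
The known cells in row 5 total 69, leaving 104 − 69 = 35 for the blank.
The known cells in row 6 total 127, leaving 104 − 127 = -23 for the blank.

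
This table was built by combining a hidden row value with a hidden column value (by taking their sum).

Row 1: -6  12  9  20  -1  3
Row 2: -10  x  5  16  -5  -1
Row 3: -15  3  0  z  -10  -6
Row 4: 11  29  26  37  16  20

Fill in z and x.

The difference between any two rows is the same in every column — this is an addition table with the headers hidden.
Row 3 minus row 1 is 0 − 9 = -9, so its entry in column 4 is 20 + (-9) = 11.
Row 2 minus row 1 is 5 − 9 = -4, so its entry in column 2 is 12 + (-4) = 8.

z = 11, x = 8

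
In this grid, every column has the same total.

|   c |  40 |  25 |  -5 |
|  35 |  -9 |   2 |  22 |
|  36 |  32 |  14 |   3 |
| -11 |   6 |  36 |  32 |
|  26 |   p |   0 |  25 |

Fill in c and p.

c = -9, p = 8

Columns 3 and 4 both add up to 77, so every column sums to 77.
Column 1: 35 + 36 − 11 + 26 = 86, so the missing entry is 77 − 86 = -9.
Column 2: 40 − 9 + 32 + 6 = 69, so the missing entry is 77 − 69 = 8.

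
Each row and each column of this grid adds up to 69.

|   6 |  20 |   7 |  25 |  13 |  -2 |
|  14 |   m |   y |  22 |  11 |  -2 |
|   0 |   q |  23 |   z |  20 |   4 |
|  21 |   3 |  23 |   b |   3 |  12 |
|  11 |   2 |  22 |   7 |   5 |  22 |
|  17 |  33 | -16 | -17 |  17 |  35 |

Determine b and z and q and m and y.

b = 7, z = 25, q = -3, m = 14, y = 10

The known cells in column 3 total 59, leaving 69 − 59 = 10 for the blank.
The known cells in row 2 total 55, leaving 69 − 55 = 14 for the blank.
The known cells in column 2 total 72, leaving 69 − 72 = -3 for the blank.
The known cells in row 3 total 44, leaving 69 − 44 = 25 for the blank.
The known cells in row 4 total 62, leaving 69 − 62 = 7 for the blank.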